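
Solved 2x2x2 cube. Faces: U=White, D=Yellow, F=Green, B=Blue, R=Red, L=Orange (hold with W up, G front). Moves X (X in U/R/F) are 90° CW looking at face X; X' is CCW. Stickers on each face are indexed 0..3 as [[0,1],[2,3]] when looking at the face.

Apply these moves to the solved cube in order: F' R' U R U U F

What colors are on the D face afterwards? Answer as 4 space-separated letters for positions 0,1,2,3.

Answer: Y G Y O

Derivation:
After move 1 (F'): F=GGGG U=WWRR R=YRYR D=OOYY L=OWOW
After move 2 (R'): R=RRYY U=WBRB F=GWGR D=OGYG B=YBOB
After move 3 (U): U=RWBB F=RRGR R=YBYY B=OWOB L=GWOW
After move 4 (R): R=YYYB U=RRBR F=RGGG D=OOYO B=BWWB
After move 5 (U): U=BRRR F=YYGG R=BWYB B=GWWB L=RGOW
After move 6 (U): U=RBRR F=BWGG R=GWYB B=RGWB L=YYOW
After move 7 (F): F=GBGW U=RBWY R=RWRB D=YGYO L=YOOO
Query: D face = YGYO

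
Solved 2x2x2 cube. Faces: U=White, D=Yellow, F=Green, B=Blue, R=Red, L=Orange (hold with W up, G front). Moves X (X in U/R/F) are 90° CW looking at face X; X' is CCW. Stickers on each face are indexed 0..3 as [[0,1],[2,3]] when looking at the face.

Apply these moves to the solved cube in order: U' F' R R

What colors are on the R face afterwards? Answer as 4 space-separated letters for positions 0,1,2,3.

Answer: R Y G Y

Derivation:
After move 1 (U'): U=WWWW F=OOGG R=GGRR B=RRBB L=BBOO
After move 2 (F'): F=OGOG U=WWGR R=YGYR D=BOYY L=BWOW
After move 3 (R): R=YYRG U=WGGG F=OOOY D=BBYR B=RRWB
After move 4 (R): R=RYGY U=WOGY F=OBOR D=BWYR B=GRGB
Query: R face = RYGY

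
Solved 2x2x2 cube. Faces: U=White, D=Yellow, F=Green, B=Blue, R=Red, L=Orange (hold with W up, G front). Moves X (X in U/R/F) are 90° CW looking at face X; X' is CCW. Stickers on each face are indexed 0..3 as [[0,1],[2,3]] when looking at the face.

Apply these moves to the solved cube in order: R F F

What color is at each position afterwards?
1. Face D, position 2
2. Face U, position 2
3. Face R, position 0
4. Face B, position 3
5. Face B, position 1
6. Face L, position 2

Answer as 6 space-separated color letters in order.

After move 1 (R): R=RRRR U=WGWG F=GYGY D=YBYB B=WBWB
After move 2 (F): F=GGYY U=WGOO R=WRGR D=RRYB L=OYOB
After move 3 (F): F=YGYG U=WGBY R=OROR D=GWYB L=OROR
Query 1: D[2] = Y
Query 2: U[2] = B
Query 3: R[0] = O
Query 4: B[3] = B
Query 5: B[1] = B
Query 6: L[2] = O

Answer: Y B O B B O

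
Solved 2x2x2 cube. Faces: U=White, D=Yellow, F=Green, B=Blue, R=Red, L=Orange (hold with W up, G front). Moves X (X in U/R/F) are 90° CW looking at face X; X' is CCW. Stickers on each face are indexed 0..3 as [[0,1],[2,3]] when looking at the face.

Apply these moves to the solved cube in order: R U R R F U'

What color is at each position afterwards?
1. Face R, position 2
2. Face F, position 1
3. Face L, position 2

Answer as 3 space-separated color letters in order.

Answer: B Y O

Derivation:
After move 1 (R): R=RRRR U=WGWG F=GYGY D=YBYB B=WBWB
After move 2 (U): U=WWGG F=RRGY R=WBRR B=OOWB L=GYOO
After move 3 (R): R=RWRB U=WRGY F=RBGB D=YWYO B=GOWB
After move 4 (R): R=RRBW U=WBGB F=RWGO D=YWYG B=YORB
After move 5 (F): F=GROW U=WBOY R=GRBW D=BRYG L=GYOW
After move 6 (U'): U=BYWO F=GYOW R=GRBW B=GRRB L=YOOW
Query 1: R[2] = B
Query 2: F[1] = Y
Query 3: L[2] = O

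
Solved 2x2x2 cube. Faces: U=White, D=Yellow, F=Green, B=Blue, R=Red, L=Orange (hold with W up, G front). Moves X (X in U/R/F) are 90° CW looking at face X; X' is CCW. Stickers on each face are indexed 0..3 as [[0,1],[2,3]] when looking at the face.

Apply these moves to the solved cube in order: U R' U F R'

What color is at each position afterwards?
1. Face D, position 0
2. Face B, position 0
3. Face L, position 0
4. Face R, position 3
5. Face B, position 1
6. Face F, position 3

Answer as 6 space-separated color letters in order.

Answer: B G R B G W

Derivation:
After move 1 (U): U=WWWW F=RRGG R=BBRR B=OOBB L=GGOO
After move 2 (R'): R=BRBR U=WBWO F=RWGW D=YRYG B=YOYB
After move 3 (U): U=WWOB F=BRGW R=YOBR B=GGYB L=RWOO
After move 4 (F): F=GBWR U=WWOW R=OOBR D=BYYG L=RYOR
After move 5 (R'): R=OROB U=WYOG F=GWWW D=BBYR B=GGYB
Query 1: D[0] = B
Query 2: B[0] = G
Query 3: L[0] = R
Query 4: R[3] = B
Query 5: B[1] = G
Query 6: F[3] = W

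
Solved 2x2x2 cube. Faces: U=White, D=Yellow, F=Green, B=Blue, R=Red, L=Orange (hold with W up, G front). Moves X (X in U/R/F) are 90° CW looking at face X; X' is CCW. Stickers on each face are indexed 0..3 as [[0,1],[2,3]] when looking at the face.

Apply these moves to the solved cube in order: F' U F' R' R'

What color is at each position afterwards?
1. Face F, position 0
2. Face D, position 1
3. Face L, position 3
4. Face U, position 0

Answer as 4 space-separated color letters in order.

Answer: R W R R

Derivation:
After move 1 (F'): F=GGGG U=WWRR R=YRYR D=OOYY L=OWOW
After move 2 (U): U=RWRW F=YRGG R=BBYR B=OWBB L=GGOW
After move 3 (F'): F=RGYG U=RWBY R=OBOR D=GWYY L=GWOR
After move 4 (R'): R=BROO U=RBBO F=RWYY D=GGYG B=YWWB
After move 5 (R'): R=ROBO U=RWBY F=RBYO D=GWYY B=GWGB
Query 1: F[0] = R
Query 2: D[1] = W
Query 3: L[3] = R
Query 4: U[0] = R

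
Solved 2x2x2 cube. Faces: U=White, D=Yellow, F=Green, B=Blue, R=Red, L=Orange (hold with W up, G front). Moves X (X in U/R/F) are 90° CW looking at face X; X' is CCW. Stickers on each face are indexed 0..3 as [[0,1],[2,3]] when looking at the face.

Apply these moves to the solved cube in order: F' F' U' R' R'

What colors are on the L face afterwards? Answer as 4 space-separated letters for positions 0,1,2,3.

After move 1 (F'): F=GGGG U=WWRR R=YRYR D=OOYY L=OWOW
After move 2 (F'): F=GGGG U=WWYY R=OROR D=WWYY L=OROR
After move 3 (U'): U=WYWY F=ORGG R=GGOR B=ORBB L=BBOR
After move 4 (R'): R=GRGO U=WBWO F=OYGY D=WRYG B=YRWB
After move 5 (R'): R=ROGG U=WWWY F=OBGO D=WYYY B=GRRB
Query: L face = BBOR

Answer: B B O R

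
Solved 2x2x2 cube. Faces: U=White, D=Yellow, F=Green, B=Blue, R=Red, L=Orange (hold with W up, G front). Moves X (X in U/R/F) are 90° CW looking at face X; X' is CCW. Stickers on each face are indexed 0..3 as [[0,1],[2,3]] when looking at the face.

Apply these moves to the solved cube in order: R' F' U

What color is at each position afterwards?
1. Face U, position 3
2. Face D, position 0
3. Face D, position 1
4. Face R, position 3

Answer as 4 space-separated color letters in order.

Answer: B O O R

Derivation:
After move 1 (R'): R=RRRR U=WBWB F=GWGW D=YGYG B=YBYB
After move 2 (F'): F=WWGG U=WBRR R=GRYR D=OOYG L=OBOW
After move 3 (U): U=RWRB F=GRGG R=YBYR B=OBYB L=WWOW
Query 1: U[3] = B
Query 2: D[0] = O
Query 3: D[1] = O
Query 4: R[3] = R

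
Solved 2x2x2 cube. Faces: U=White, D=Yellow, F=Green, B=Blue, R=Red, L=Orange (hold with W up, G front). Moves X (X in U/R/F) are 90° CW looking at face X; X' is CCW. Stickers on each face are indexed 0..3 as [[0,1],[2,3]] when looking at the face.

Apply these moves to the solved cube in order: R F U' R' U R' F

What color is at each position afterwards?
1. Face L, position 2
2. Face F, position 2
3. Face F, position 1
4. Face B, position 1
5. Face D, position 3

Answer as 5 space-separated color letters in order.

Answer: O W G B O

Derivation:
After move 1 (R): R=RRRR U=WGWG F=GYGY D=YBYB B=WBWB
After move 2 (F): F=GGYY U=WGOO R=WRGR D=RRYB L=OYOB
After move 3 (U'): U=GOWO F=OYYY R=GGGR B=WRWB L=WBOB
After move 4 (R'): R=GRGG U=GWWW F=OOYO D=RYYY B=BRRB
After move 5 (U): U=WGWW F=GRYO R=BRGG B=WBRB L=OOOB
After move 6 (R'): R=RGBG U=WRWW F=GGYW D=RRYO B=YBYB
After move 7 (F): F=YGWG U=WRBO R=WGWG D=BRYO L=OROR
Query 1: L[2] = O
Query 2: F[2] = W
Query 3: F[1] = G
Query 4: B[1] = B
Query 5: D[3] = O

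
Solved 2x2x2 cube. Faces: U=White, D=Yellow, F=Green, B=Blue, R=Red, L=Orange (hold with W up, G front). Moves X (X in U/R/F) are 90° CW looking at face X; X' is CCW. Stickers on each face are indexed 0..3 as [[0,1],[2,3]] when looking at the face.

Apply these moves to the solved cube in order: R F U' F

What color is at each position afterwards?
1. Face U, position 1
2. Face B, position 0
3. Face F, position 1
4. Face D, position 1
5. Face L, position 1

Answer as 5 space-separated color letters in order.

Answer: O W O G R

Derivation:
After move 1 (R): R=RRRR U=WGWG F=GYGY D=YBYB B=WBWB
After move 2 (F): F=GGYY U=WGOO R=WRGR D=RRYB L=OYOB
After move 3 (U'): U=GOWO F=OYYY R=GGGR B=WRWB L=WBOB
After move 4 (F): F=YOYY U=GOBB R=WGOR D=GGYB L=WROR
Query 1: U[1] = O
Query 2: B[0] = W
Query 3: F[1] = O
Query 4: D[1] = G
Query 5: L[1] = R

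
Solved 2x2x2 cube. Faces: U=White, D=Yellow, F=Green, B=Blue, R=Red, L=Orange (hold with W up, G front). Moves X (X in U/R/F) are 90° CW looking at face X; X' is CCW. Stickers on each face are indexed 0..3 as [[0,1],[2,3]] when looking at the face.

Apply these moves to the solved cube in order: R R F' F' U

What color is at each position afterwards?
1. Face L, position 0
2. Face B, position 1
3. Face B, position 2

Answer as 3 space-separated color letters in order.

After move 1 (R): R=RRRR U=WGWG F=GYGY D=YBYB B=WBWB
After move 2 (R): R=RRRR U=WYWY F=GBGB D=YWYW B=GBGB
After move 3 (F'): F=BBGG U=WYRR R=WRYR D=OOYW L=OYOW
After move 4 (F'): F=BGBG U=WYWY R=OROR D=YWYW L=OROR
After move 5 (U): U=WWYY F=ORBG R=GBOR B=ORGB L=BGOR
Query 1: L[0] = B
Query 2: B[1] = R
Query 3: B[2] = G

Answer: B R G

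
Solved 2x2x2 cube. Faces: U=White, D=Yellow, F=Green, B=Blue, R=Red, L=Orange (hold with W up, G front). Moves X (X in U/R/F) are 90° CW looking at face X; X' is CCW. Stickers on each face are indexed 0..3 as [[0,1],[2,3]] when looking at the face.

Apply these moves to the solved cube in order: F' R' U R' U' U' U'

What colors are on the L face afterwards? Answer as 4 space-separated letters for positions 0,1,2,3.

After move 1 (F'): F=GGGG U=WWRR R=YRYR D=OOYY L=OWOW
After move 2 (R'): R=RRYY U=WBRB F=GWGR D=OGYG B=YBOB
After move 3 (U): U=RWBB F=RRGR R=YBYY B=OWOB L=GWOW
After move 4 (R'): R=BYYY U=ROBO F=RWGB D=ORYR B=GWGB
After move 5 (U'): U=OORB F=GWGB R=RWYY B=BYGB L=GWOW
After move 6 (U'): U=OBOR F=GWGB R=GWYY B=RWGB L=BYOW
After move 7 (U'): U=BROO F=BYGB R=GWYY B=GWGB L=RWOW
Query: L face = RWOW

Answer: R W O W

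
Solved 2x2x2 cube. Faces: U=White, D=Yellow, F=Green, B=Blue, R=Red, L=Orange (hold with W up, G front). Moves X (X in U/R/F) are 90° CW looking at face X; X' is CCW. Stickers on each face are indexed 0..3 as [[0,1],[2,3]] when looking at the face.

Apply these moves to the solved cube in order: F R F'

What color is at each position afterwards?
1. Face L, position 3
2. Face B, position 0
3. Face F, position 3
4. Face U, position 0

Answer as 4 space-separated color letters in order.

Answer: O O G W

Derivation:
After move 1 (F): F=GGGG U=WWOO R=WRWR D=RRYY L=OYOY
After move 2 (R): R=WWRR U=WGOG F=GRGY D=RBYB B=OBWB
After move 3 (F'): F=RYGG U=WGWR R=BWRR D=YYYB L=OGOO
Query 1: L[3] = O
Query 2: B[0] = O
Query 3: F[3] = G
Query 4: U[0] = W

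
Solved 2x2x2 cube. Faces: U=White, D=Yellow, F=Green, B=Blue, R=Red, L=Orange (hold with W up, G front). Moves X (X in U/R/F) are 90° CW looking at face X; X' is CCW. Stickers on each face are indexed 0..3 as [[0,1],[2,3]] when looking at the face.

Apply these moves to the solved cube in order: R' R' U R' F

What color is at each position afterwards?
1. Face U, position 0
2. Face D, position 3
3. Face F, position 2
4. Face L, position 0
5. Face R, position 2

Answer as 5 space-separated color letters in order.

After move 1 (R'): R=RRRR U=WBWB F=GWGW D=YGYG B=YBYB
After move 2 (R'): R=RRRR U=WYWY F=GBGB D=YWYW B=GBGB
After move 3 (U): U=WWYY F=RRGB R=GBRR B=OOGB L=GBOO
After move 4 (R'): R=BRGR U=WGYO F=RWGY D=YRYB B=WOWB
After move 5 (F): F=GRYW U=WGOB R=YROR D=GBYB L=GYOR
Query 1: U[0] = W
Query 2: D[3] = B
Query 3: F[2] = Y
Query 4: L[0] = G
Query 5: R[2] = O

Answer: W B Y G O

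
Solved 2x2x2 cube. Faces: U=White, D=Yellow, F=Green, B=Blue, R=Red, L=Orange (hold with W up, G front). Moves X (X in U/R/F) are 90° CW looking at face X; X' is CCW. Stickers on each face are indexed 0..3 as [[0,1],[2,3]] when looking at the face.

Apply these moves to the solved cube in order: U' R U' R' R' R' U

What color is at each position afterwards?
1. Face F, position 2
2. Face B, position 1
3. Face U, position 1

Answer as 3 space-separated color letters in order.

After move 1 (U'): U=WWWW F=OOGG R=GGRR B=RRBB L=BBOO
After move 2 (R): R=RGRG U=WOWG F=OYGY D=YBYR B=WRWB
After move 3 (U'): U=OGWW F=BBGY R=OYRG B=RGWB L=WROO
After move 4 (R'): R=YGOR U=OWWR F=BGGW D=YBYY B=RGBB
After move 5 (R'): R=GRYO U=OBWR F=BWGR D=YGYW B=YGBB
After move 6 (R'): R=ROGY U=OBWY F=BBGR D=YWYR B=WGGB
After move 7 (U): U=WOYB F=ROGR R=WGGY B=WRGB L=BBOO
Query 1: F[2] = G
Query 2: B[1] = R
Query 3: U[1] = O

Answer: G R O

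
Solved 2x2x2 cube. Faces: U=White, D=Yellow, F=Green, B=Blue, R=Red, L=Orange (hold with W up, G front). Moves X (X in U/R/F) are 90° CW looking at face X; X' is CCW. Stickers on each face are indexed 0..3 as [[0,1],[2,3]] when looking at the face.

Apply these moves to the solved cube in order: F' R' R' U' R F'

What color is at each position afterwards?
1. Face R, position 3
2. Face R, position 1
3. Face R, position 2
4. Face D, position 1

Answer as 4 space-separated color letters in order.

Answer: B G O W

Derivation:
After move 1 (F'): F=GGGG U=WWRR R=YRYR D=OOYY L=OWOW
After move 2 (R'): R=RRYY U=WBRB F=GWGR D=OGYG B=YBOB
After move 3 (R'): R=RYRY U=WORY F=GBGB D=OWYR B=GBGB
After move 4 (U'): U=OYWR F=OWGB R=GBRY B=RYGB L=GBOW
After move 5 (R): R=RGYB U=OWWB F=OWGR D=OGYR B=RYYB
After move 6 (F'): F=WROG U=OWRY R=GGOB D=BWYR L=GBOW
Query 1: R[3] = B
Query 2: R[1] = G
Query 3: R[2] = O
Query 4: D[1] = W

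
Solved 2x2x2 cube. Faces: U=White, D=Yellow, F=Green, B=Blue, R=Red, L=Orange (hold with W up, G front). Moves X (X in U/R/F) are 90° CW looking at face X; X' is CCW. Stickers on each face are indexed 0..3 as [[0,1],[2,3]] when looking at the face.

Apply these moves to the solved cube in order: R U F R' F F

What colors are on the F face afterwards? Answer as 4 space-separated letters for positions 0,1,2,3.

Answer: Y Y W G

Derivation:
After move 1 (R): R=RRRR U=WGWG F=GYGY D=YBYB B=WBWB
After move 2 (U): U=WWGG F=RRGY R=WBRR B=OOWB L=GYOO
After move 3 (F): F=GRYR U=WWOY R=GBGR D=RWYB L=GYOB
After move 4 (R'): R=BRGG U=WWOO F=GWYY D=RRYR B=BOWB
After move 5 (F): F=YGYW U=WWBY R=OROG D=GBYR L=GROR
After move 6 (F): F=YYWG U=WWRR R=BRYG D=OOYR L=GGOB
Query: F face = YYWG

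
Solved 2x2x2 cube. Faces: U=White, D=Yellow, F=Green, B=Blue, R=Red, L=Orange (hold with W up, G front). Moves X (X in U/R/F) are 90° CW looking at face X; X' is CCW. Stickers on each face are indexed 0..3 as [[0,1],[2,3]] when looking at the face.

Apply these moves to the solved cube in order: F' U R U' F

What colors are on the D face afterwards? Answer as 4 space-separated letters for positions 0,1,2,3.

Answer: R Y Y O

Derivation:
After move 1 (F'): F=GGGG U=WWRR R=YRYR D=OOYY L=OWOW
After move 2 (U): U=RWRW F=YRGG R=BBYR B=OWBB L=GGOW
After move 3 (R): R=YBRB U=RRRG F=YOGY D=OBYO B=WWWB
After move 4 (U'): U=RGRR F=GGGY R=YORB B=YBWB L=WWOW
After move 5 (F): F=GGYG U=RGWW R=RORB D=RYYO L=WOOB
Query: D face = RYYO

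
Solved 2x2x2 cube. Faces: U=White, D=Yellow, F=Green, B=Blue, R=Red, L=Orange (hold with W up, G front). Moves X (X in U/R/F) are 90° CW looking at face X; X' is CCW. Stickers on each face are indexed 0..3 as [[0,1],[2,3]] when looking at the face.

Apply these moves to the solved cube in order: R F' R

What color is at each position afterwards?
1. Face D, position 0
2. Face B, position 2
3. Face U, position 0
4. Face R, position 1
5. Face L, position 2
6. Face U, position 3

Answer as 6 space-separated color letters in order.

Answer: O G W B O G

Derivation:
After move 1 (R): R=RRRR U=WGWG F=GYGY D=YBYB B=WBWB
After move 2 (F'): F=YYGG U=WGRR R=BRYR D=OOYB L=OGOW
After move 3 (R): R=YBRR U=WYRG F=YOGB D=OWYW B=RBGB
Query 1: D[0] = O
Query 2: B[2] = G
Query 3: U[0] = W
Query 4: R[1] = B
Query 5: L[2] = O
Query 6: U[3] = G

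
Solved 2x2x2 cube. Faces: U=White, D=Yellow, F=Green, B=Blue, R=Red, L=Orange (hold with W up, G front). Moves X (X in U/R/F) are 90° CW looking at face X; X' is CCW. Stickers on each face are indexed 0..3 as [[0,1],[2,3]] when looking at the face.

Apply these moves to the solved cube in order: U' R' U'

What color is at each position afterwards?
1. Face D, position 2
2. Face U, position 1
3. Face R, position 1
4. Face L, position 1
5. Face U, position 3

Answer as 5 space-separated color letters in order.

Answer: Y R W R W

Derivation:
After move 1 (U'): U=WWWW F=OOGG R=GGRR B=RRBB L=BBOO
After move 2 (R'): R=GRGR U=WBWR F=OWGW D=YOYG B=YRYB
After move 3 (U'): U=BRWW F=BBGW R=OWGR B=GRYB L=YROO
Query 1: D[2] = Y
Query 2: U[1] = R
Query 3: R[1] = W
Query 4: L[1] = R
Query 5: U[3] = W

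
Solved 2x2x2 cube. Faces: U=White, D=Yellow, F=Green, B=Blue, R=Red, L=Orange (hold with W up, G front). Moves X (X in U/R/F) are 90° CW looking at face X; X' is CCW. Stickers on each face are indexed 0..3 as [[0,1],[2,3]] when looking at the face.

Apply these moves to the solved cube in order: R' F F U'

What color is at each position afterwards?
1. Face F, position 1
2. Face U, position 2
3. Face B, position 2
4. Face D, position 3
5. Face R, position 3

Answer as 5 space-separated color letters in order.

After move 1 (R'): R=RRRR U=WBWB F=GWGW D=YGYG B=YBYB
After move 2 (F): F=GGWW U=WBOO R=WRBR D=RRYG L=OYOG
After move 3 (F): F=WGWG U=WBGY R=OROR D=BWYG L=OROR
After move 4 (U'): U=BYWG F=ORWG R=WGOR B=ORYB L=YBOR
Query 1: F[1] = R
Query 2: U[2] = W
Query 3: B[2] = Y
Query 4: D[3] = G
Query 5: R[3] = R

Answer: R W Y G R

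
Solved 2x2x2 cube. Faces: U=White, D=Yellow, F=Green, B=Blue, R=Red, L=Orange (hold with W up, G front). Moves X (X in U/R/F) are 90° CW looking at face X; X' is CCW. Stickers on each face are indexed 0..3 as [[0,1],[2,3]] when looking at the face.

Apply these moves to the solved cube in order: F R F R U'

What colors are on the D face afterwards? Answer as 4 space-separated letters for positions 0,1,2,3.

After move 1 (F): F=GGGG U=WWOO R=WRWR D=RRYY L=OYOY
After move 2 (R): R=WWRR U=WGOG F=GRGY D=RBYB B=OBWB
After move 3 (F): F=GGYR U=WGYY R=OWGR D=RWYB L=OROB
After move 4 (R): R=GORW U=WGYR F=GWYB D=RWYO B=YBGB
After move 5 (U'): U=GRWY F=ORYB R=GWRW B=GOGB L=YBOB
Query: D face = RWYO

Answer: R W Y O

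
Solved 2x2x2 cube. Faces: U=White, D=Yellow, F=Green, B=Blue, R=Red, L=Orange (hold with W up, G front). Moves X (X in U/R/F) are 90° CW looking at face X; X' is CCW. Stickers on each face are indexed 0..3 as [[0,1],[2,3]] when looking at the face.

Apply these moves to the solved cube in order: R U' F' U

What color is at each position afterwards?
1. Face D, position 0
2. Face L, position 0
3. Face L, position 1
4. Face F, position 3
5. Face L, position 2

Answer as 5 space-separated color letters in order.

After move 1 (R): R=RRRR U=WGWG F=GYGY D=YBYB B=WBWB
After move 2 (U'): U=GGWW F=OOGY R=GYRR B=RRWB L=WBOO
After move 3 (F'): F=OYOG U=GGGR R=BYYR D=BOYB L=WWOW
After move 4 (U): U=GGRG F=BYOG R=RRYR B=WWWB L=OYOW
Query 1: D[0] = B
Query 2: L[0] = O
Query 3: L[1] = Y
Query 4: F[3] = G
Query 5: L[2] = O

Answer: B O Y G O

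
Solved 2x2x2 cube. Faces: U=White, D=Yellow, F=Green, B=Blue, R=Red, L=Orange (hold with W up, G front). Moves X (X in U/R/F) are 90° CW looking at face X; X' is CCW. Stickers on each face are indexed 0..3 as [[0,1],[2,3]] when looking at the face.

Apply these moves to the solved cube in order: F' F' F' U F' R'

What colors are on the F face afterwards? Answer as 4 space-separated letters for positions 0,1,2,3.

Answer: R W W W

Derivation:
After move 1 (F'): F=GGGG U=WWRR R=YRYR D=OOYY L=OWOW
After move 2 (F'): F=GGGG U=WWYY R=OROR D=WWYY L=OROR
After move 3 (F'): F=GGGG U=WWOO R=WRWR D=RRYY L=OYOY
After move 4 (U): U=OWOW F=WRGG R=BBWR B=OYBB L=GGOY
After move 5 (F'): F=RGWG U=OWBW R=RBRR D=GYYY L=GWOO
After move 6 (R'): R=BRRR U=OBBO F=RWWW D=GGYG B=YYYB
Query: F face = RWWW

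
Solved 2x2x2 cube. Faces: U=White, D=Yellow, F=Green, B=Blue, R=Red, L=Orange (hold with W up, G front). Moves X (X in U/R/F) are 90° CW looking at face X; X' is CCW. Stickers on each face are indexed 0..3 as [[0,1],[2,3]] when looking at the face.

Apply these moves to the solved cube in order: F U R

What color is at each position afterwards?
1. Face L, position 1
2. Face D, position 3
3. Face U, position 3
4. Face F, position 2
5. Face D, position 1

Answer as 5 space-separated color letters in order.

After move 1 (F): F=GGGG U=WWOO R=WRWR D=RRYY L=OYOY
After move 2 (U): U=OWOW F=WRGG R=BBWR B=OYBB L=GGOY
After move 3 (R): R=WBRB U=OROG F=WRGY D=RBYO B=WYWB
Query 1: L[1] = G
Query 2: D[3] = O
Query 3: U[3] = G
Query 4: F[2] = G
Query 5: D[1] = B

Answer: G O G G B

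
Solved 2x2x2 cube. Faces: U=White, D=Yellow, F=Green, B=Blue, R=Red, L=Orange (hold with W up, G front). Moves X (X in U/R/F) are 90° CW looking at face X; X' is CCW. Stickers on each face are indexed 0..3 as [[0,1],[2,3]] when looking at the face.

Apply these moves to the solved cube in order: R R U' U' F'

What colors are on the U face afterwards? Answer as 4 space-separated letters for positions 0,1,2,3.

After move 1 (R): R=RRRR U=WGWG F=GYGY D=YBYB B=WBWB
After move 2 (R): R=RRRR U=WYWY F=GBGB D=YWYW B=GBGB
After move 3 (U'): U=YYWW F=OOGB R=GBRR B=RRGB L=GBOO
After move 4 (U'): U=YWYW F=GBGB R=OORR B=GBGB L=RROO
After move 5 (F'): F=BBGG U=YWOR R=WOYR D=ROYW L=RWOY
Query: U face = YWOR

Answer: Y W O R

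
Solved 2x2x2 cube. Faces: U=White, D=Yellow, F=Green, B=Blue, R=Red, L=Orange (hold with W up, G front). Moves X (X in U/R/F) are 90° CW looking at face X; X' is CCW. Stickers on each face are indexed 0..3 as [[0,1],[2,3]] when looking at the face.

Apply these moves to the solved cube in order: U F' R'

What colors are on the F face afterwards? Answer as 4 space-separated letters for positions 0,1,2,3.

After move 1 (U): U=WWWW F=RRGG R=BBRR B=OOBB L=GGOO
After move 2 (F'): F=RGRG U=WWBR R=YBYR D=GOYY L=GWOW
After move 3 (R'): R=BRYY U=WBBO F=RWRR D=GGYG B=YOOB
Query: F face = RWRR

Answer: R W R R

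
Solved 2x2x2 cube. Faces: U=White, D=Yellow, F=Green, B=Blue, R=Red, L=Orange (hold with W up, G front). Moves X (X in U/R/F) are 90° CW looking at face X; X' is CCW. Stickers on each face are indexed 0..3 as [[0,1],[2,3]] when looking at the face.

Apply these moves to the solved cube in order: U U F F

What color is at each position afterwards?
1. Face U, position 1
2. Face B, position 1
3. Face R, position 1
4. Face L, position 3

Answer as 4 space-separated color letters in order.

After move 1 (U): U=WWWW F=RRGG R=BBRR B=OOBB L=GGOO
After move 2 (U): U=WWWW F=BBGG R=OORR B=GGBB L=RROO
After move 3 (F): F=GBGB U=WWOR R=WOWR D=ROYY L=RYOY
After move 4 (F): F=GGBB U=WWYY R=OORR D=WWYY L=RROO
Query 1: U[1] = W
Query 2: B[1] = G
Query 3: R[1] = O
Query 4: L[3] = O

Answer: W G O O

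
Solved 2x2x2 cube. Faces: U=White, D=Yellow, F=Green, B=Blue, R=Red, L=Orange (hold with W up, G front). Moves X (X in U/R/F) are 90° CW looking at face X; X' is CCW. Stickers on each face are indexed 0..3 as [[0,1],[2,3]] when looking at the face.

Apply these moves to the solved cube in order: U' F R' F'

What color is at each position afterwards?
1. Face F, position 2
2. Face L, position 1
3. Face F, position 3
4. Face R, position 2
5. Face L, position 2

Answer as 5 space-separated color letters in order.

Answer: G R G R O

Derivation:
After move 1 (U'): U=WWWW F=OOGG R=GGRR B=RRBB L=BBOO
After move 2 (F): F=GOGO U=WWOB R=WGWR D=RGYY L=BYOY
After move 3 (R'): R=GRWW U=WBOR F=GWGB D=ROYO B=YRGB
After move 4 (F'): F=WBGG U=WBGW R=ORRW D=YYYO L=BROO
Query 1: F[2] = G
Query 2: L[1] = R
Query 3: F[3] = G
Query 4: R[2] = R
Query 5: L[2] = O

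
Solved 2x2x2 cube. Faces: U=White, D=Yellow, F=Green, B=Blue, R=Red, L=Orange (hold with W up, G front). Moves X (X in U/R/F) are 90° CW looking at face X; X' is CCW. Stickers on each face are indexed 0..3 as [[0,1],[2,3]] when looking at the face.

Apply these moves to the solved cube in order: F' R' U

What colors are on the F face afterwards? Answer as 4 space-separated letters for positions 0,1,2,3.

After move 1 (F'): F=GGGG U=WWRR R=YRYR D=OOYY L=OWOW
After move 2 (R'): R=RRYY U=WBRB F=GWGR D=OGYG B=YBOB
After move 3 (U): U=RWBB F=RRGR R=YBYY B=OWOB L=GWOW
Query: F face = RRGR

Answer: R R G R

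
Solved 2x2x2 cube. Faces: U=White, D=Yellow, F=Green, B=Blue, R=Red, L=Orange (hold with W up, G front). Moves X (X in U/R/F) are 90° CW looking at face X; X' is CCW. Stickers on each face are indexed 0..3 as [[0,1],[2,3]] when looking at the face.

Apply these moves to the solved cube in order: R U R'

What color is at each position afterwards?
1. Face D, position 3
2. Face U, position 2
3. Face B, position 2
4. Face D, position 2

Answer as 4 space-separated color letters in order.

After move 1 (R): R=RRRR U=WGWG F=GYGY D=YBYB B=WBWB
After move 2 (U): U=WWGG F=RRGY R=WBRR B=OOWB L=GYOO
After move 3 (R'): R=BRWR U=WWGO F=RWGG D=YRYY B=BOBB
Query 1: D[3] = Y
Query 2: U[2] = G
Query 3: B[2] = B
Query 4: D[2] = Y

Answer: Y G B Y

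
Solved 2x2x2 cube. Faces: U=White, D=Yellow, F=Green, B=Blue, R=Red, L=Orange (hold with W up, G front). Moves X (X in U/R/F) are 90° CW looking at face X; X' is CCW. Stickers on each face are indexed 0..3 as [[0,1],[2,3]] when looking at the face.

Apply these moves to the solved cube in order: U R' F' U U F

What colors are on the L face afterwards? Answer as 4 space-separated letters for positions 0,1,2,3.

Answer: R G O O

Derivation:
After move 1 (U): U=WWWW F=RRGG R=BBRR B=OOBB L=GGOO
After move 2 (R'): R=BRBR U=WBWO F=RWGW D=YRYG B=YOYB
After move 3 (F'): F=WWRG U=WBBB R=RRYR D=GOYG L=GOOW
After move 4 (U): U=BWBB F=RRRG R=YOYR B=GOYB L=WWOW
After move 5 (U): U=BBBW F=YORG R=GOYR B=WWYB L=RROW
After move 6 (F): F=RYGO U=BBWR R=BOWR D=YGYG L=RGOO
Query: L face = RGOO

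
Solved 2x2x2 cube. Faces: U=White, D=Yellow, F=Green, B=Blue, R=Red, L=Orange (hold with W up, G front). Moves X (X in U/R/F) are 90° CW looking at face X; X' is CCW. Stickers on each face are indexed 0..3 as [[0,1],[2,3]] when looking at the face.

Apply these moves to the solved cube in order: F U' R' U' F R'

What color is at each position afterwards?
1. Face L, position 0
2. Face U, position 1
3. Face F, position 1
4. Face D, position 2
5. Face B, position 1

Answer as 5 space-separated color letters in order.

After move 1 (F): F=GGGG U=WWOO R=WRWR D=RRYY L=OYOY
After move 2 (U'): U=WOWO F=OYGG R=GGWR B=WRBB L=BBOY
After move 3 (R'): R=GRGW U=WBWW F=OOGO D=RYYG B=YRRB
After move 4 (U'): U=BWWW F=BBGO R=OOGW B=GRRB L=YROY
After move 5 (F): F=GBOB U=BWYR R=WOWW D=GOYG L=YROY
After move 6 (R'): R=OWWW U=BRYG F=GWOR D=GBYB B=GROB
Query 1: L[0] = Y
Query 2: U[1] = R
Query 3: F[1] = W
Query 4: D[2] = Y
Query 5: B[1] = R

Answer: Y R W Y R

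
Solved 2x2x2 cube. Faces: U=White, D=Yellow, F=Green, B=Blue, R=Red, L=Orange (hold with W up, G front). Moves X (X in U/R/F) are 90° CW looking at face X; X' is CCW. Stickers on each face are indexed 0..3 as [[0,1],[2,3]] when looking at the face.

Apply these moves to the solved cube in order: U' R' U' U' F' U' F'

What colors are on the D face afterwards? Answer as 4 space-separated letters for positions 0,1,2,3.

Answer: W B Y G

Derivation:
After move 1 (U'): U=WWWW F=OOGG R=GGRR B=RRBB L=BBOO
After move 2 (R'): R=GRGR U=WBWR F=OWGW D=YOYG B=YRYB
After move 3 (U'): U=BRWW F=BBGW R=OWGR B=GRYB L=YROO
After move 4 (U'): U=RWBW F=YRGW R=BBGR B=OWYB L=GROO
After move 5 (F'): F=RWYG U=RWBG R=OBYR D=ROYG L=GWOB
After move 6 (U'): U=WGRB F=GWYG R=RWYR B=OBYB L=OWOB
After move 7 (F'): F=WGGY U=WGRY R=OWRR D=WBYG L=OBOR
Query: D face = WBYG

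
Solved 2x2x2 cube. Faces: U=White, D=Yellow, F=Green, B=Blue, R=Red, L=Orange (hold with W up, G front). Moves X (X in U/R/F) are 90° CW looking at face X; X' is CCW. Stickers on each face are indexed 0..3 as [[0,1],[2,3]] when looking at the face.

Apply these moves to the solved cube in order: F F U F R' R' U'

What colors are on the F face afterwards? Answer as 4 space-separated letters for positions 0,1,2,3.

After move 1 (F): F=GGGG U=WWOO R=WRWR D=RRYY L=OYOY
After move 2 (F): F=GGGG U=WWYY R=OROR D=WWYY L=OROR
After move 3 (U): U=YWYW F=ORGG R=BBOR B=ORBB L=GGOR
After move 4 (F): F=GOGR U=YWRG R=YBWR D=OBYY L=GWOW
After move 5 (R'): R=BRYW U=YBRO F=GWGG D=OOYR B=YRBB
After move 6 (R'): R=RWBY U=YBRY F=GBGO D=OWYG B=RROB
After move 7 (U'): U=BYYR F=GWGO R=GBBY B=RWOB L=RROW
Query: F face = GWGO

Answer: G W G O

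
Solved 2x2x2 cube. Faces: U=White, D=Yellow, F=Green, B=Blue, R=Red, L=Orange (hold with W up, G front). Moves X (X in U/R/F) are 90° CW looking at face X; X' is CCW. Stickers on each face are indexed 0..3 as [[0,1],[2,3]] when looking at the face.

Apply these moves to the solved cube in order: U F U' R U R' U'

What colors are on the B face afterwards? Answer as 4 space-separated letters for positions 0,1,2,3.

Answer: B R B B

Derivation:
After move 1 (U): U=WWWW F=RRGG R=BBRR B=OOBB L=GGOO
After move 2 (F): F=GRGR U=WWOG R=WBWR D=RBYY L=GYOY
After move 3 (U'): U=WGWO F=GYGR R=GRWR B=WBBB L=OOOY
After move 4 (R): R=WGRR U=WYWR F=GBGY D=RBYW B=OBGB
After move 5 (U): U=WWRY F=WGGY R=OBRR B=OOGB L=GBOY
After move 6 (R'): R=BROR U=WGRO F=WWGY D=RGYY B=WOBB
After move 7 (U'): U=GOWR F=GBGY R=WWOR B=BRBB L=WOOY
Query: B face = BRBB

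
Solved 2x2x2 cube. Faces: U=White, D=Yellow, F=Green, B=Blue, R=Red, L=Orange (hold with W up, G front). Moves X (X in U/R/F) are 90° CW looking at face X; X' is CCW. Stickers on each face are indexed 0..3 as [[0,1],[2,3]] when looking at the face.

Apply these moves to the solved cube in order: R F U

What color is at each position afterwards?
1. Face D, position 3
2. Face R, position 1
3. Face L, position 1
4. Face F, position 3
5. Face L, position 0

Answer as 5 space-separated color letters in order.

After move 1 (R): R=RRRR U=WGWG F=GYGY D=YBYB B=WBWB
After move 2 (F): F=GGYY U=WGOO R=WRGR D=RRYB L=OYOB
After move 3 (U): U=OWOG F=WRYY R=WBGR B=OYWB L=GGOB
Query 1: D[3] = B
Query 2: R[1] = B
Query 3: L[1] = G
Query 4: F[3] = Y
Query 5: L[0] = G

Answer: B B G Y G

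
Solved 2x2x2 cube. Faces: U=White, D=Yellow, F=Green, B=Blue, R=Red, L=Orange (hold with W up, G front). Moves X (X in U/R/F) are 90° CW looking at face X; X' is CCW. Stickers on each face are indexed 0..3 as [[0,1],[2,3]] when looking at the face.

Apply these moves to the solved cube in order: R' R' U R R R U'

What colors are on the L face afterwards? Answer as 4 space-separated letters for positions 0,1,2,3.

Answer: W O O O

Derivation:
After move 1 (R'): R=RRRR U=WBWB F=GWGW D=YGYG B=YBYB
After move 2 (R'): R=RRRR U=WYWY F=GBGB D=YWYW B=GBGB
After move 3 (U): U=WWYY F=RRGB R=GBRR B=OOGB L=GBOO
After move 4 (R): R=RGRB U=WRYB F=RWGW D=YGYO B=YOWB
After move 5 (R): R=RRBG U=WWYW F=RGGO D=YWYY B=BORB
After move 6 (R): R=BRGR U=WGYO F=RWGY D=YRYB B=WOWB
After move 7 (U'): U=GOWY F=GBGY R=RWGR B=BRWB L=WOOO
Query: L face = WOOO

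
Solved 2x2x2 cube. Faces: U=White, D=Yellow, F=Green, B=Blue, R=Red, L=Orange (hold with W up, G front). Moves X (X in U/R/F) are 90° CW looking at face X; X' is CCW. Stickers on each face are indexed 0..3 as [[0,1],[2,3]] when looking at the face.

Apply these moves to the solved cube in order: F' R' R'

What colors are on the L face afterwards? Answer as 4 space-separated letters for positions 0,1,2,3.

After move 1 (F'): F=GGGG U=WWRR R=YRYR D=OOYY L=OWOW
After move 2 (R'): R=RRYY U=WBRB F=GWGR D=OGYG B=YBOB
After move 3 (R'): R=RYRY U=WORY F=GBGB D=OWYR B=GBGB
Query: L face = OWOW

Answer: O W O W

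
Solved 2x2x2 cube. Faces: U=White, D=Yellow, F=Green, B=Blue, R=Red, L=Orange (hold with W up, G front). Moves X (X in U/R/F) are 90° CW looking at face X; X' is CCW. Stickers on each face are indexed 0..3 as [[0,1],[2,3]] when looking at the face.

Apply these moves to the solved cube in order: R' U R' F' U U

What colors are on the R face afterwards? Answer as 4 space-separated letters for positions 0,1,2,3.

Answer: G O Y R

Derivation:
After move 1 (R'): R=RRRR U=WBWB F=GWGW D=YGYG B=YBYB
After move 2 (U): U=WWBB F=RRGW R=YBRR B=OOYB L=GWOO
After move 3 (R'): R=BRYR U=WYBO F=RWGB D=YRYW B=GOGB
After move 4 (F'): F=WBRG U=WYBY R=RRYR D=WOYW L=GOOB
After move 5 (U): U=BWYY F=RRRG R=GOYR B=GOGB L=WBOB
After move 6 (U): U=YBYW F=GORG R=GOYR B=WBGB L=RROB
Query: R face = GOYR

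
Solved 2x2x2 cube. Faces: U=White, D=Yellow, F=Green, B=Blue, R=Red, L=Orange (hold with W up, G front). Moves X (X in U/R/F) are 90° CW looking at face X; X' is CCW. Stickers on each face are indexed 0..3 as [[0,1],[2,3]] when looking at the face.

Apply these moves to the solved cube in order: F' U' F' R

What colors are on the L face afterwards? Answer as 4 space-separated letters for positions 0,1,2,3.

After move 1 (F'): F=GGGG U=WWRR R=YRYR D=OOYY L=OWOW
After move 2 (U'): U=WRWR F=OWGG R=GGYR B=YRBB L=BBOW
After move 3 (F'): F=WGOG U=WRGY R=OGOR D=BWYY L=BROW
After move 4 (R): R=OORG U=WGGG F=WWOY D=BBYY B=YRRB
Query: L face = BROW

Answer: B R O W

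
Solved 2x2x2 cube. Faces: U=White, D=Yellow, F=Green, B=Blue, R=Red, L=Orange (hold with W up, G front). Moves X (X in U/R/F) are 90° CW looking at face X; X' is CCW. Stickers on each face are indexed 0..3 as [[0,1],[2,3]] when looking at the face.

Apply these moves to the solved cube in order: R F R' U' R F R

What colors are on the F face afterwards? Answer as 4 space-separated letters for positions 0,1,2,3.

After move 1 (R): R=RRRR U=WGWG F=GYGY D=YBYB B=WBWB
After move 2 (F): F=GGYY U=WGOO R=WRGR D=RRYB L=OYOB
After move 3 (R'): R=RRWG U=WWOW F=GGYO D=RGYY B=BBRB
After move 4 (U'): U=WWWO F=OYYO R=GGWG B=RRRB L=BBOB
After move 5 (R): R=WGGG U=WYWO F=OGYY D=RRYR B=ORWB
After move 6 (F): F=YOYG U=WYBB R=WGOG D=GWYR L=BROR
After move 7 (R): R=OWGG U=WOBG F=YWYR D=GWYO B=BRYB
Query: F face = YWYR

Answer: Y W Y R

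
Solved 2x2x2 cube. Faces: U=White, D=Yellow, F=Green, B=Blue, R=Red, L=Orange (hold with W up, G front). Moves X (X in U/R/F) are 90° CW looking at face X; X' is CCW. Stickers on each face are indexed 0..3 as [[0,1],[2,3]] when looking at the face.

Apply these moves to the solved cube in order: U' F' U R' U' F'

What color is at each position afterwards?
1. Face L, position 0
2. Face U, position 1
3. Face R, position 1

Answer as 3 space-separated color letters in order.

After move 1 (U'): U=WWWW F=OOGG R=GGRR B=RRBB L=BBOO
After move 2 (F'): F=OGOG U=WWGR R=YGYR D=BOYY L=BWOW
After move 3 (U): U=GWRW F=YGOG R=RRYR B=BWBB L=OGOW
After move 4 (R'): R=RRRY U=GBRB F=YWOW D=BGYG B=YWOB
After move 5 (U'): U=BBGR F=OGOW R=YWRY B=RROB L=YWOW
After move 6 (F'): F=GWOO U=BBYR R=GWBY D=WWYG L=YROG
Query 1: L[0] = Y
Query 2: U[1] = B
Query 3: R[1] = W

Answer: Y B W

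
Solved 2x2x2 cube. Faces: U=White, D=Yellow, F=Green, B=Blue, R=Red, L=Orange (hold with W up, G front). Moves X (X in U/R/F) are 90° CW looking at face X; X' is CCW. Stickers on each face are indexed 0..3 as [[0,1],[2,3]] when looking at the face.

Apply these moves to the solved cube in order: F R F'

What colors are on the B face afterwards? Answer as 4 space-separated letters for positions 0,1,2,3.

Answer: O B W B

Derivation:
After move 1 (F): F=GGGG U=WWOO R=WRWR D=RRYY L=OYOY
After move 2 (R): R=WWRR U=WGOG F=GRGY D=RBYB B=OBWB
After move 3 (F'): F=RYGG U=WGWR R=BWRR D=YYYB L=OGOO
Query: B face = OBWB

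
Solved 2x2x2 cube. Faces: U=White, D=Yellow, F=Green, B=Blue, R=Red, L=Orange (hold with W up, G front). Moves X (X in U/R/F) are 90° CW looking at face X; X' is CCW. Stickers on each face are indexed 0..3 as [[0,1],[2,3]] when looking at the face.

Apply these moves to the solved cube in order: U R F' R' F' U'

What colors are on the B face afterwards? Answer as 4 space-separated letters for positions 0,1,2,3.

After move 1 (U): U=WWWW F=RRGG R=BBRR B=OOBB L=GGOO
After move 2 (R): R=RBRB U=WRWG F=RYGY D=YBYO B=WOWB
After move 3 (F'): F=YYRG U=WRRR R=BBYB D=GOYO L=GGOW
After move 4 (R'): R=BBBY U=WWRW F=YRRR D=GYYG B=OOOB
After move 5 (F'): F=RRYR U=WWBB R=YBGY D=GWYG L=GWOR
After move 6 (U'): U=WBWB F=GWYR R=RRGY B=YBOB L=OOOR
Query: B face = YBOB

Answer: Y B O B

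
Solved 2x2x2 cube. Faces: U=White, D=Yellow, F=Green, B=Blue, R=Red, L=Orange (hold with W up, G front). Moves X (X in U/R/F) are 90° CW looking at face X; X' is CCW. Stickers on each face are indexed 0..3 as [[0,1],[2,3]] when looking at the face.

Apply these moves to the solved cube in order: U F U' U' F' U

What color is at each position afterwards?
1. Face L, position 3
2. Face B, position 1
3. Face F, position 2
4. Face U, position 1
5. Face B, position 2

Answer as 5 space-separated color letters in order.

Answer: W W O G B

Derivation:
After move 1 (U): U=WWWW F=RRGG R=BBRR B=OOBB L=GGOO
After move 2 (F): F=GRGR U=WWOG R=WBWR D=RBYY L=GYOY
After move 3 (U'): U=WGWO F=GYGR R=GRWR B=WBBB L=OOOY
After move 4 (U'): U=GOWW F=OOGR R=GYWR B=GRBB L=WBOY
After move 5 (F'): F=OROG U=GOGW R=BYRR D=BYYY L=WWOW
After move 6 (U): U=GGWO F=BYOG R=GRRR B=WWBB L=OROW
Query 1: L[3] = W
Query 2: B[1] = W
Query 3: F[2] = O
Query 4: U[1] = G
Query 5: B[2] = B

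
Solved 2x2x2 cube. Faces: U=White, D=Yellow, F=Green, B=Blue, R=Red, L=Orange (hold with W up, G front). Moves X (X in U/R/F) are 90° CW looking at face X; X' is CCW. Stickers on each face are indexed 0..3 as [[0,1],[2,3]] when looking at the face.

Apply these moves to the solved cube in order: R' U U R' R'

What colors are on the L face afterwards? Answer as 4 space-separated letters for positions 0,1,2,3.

Answer: R R O O

Derivation:
After move 1 (R'): R=RRRR U=WBWB F=GWGW D=YGYG B=YBYB
After move 2 (U): U=WWBB F=RRGW R=YBRR B=OOYB L=GWOO
After move 3 (U): U=BWBW F=YBGW R=OORR B=GWYB L=RROO
After move 4 (R'): R=OROR U=BYBG F=YWGW D=YBYW B=GWGB
After move 5 (R'): R=RROO U=BGBG F=YYGG D=YWYW B=WWBB
Query: L face = RROO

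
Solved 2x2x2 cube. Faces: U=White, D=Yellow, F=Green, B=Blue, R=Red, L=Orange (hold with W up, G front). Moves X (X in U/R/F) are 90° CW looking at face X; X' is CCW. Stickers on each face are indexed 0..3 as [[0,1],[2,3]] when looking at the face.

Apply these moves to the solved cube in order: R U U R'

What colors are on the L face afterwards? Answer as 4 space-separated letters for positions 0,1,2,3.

Answer: R R O O

Derivation:
After move 1 (R): R=RRRR U=WGWG F=GYGY D=YBYB B=WBWB
After move 2 (U): U=WWGG F=RRGY R=WBRR B=OOWB L=GYOO
After move 3 (U): U=GWGW F=WBGY R=OORR B=GYWB L=RROO
After move 4 (R'): R=OROR U=GWGG F=WWGW D=YBYY B=BYBB
Query: L face = RROO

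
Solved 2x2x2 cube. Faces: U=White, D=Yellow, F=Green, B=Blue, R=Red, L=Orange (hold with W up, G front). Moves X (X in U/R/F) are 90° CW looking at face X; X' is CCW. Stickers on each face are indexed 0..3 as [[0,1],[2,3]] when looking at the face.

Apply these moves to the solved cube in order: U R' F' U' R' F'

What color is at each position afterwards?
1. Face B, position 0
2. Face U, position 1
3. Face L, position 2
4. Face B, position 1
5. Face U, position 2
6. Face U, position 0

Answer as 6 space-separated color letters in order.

Answer: G Y O R W B

Derivation:
After move 1 (U): U=WWWW F=RRGG R=BBRR B=OOBB L=GGOO
After move 2 (R'): R=BRBR U=WBWO F=RWGW D=YRYG B=YOYB
After move 3 (F'): F=WWRG U=WBBB R=RRYR D=GOYG L=GOOW
After move 4 (U'): U=BBWB F=GORG R=WWYR B=RRYB L=YOOW
After move 5 (R'): R=WRWY U=BYWR F=GBRB D=GOYG B=GROB
After move 6 (F'): F=BBGR U=BYWW R=ORGY D=OWYG L=YROW
Query 1: B[0] = G
Query 2: U[1] = Y
Query 3: L[2] = O
Query 4: B[1] = R
Query 5: U[2] = W
Query 6: U[0] = B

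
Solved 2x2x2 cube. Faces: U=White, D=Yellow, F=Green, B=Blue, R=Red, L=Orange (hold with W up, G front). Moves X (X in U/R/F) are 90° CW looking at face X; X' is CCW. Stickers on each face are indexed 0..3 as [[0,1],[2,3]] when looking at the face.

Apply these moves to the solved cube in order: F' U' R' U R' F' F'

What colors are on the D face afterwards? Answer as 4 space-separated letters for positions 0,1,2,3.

Answer: B Y Y R

Derivation:
After move 1 (F'): F=GGGG U=WWRR R=YRYR D=OOYY L=OWOW
After move 2 (U'): U=WRWR F=OWGG R=GGYR B=YRBB L=BBOW
After move 3 (R'): R=GRGY U=WBWY F=ORGR D=OWYG B=YROB
After move 4 (U): U=WWYB F=GRGR R=YRGY B=BBOB L=OROW
After move 5 (R'): R=RYYG U=WOYB F=GWGB D=ORYR B=GBWB
After move 6 (F'): F=WBGG U=WORY R=RYOG D=RWYR L=OBOY
After move 7 (F'): F=BGWG U=WORO R=WYRG D=BYYR L=OYOR
Query: D face = BYYR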